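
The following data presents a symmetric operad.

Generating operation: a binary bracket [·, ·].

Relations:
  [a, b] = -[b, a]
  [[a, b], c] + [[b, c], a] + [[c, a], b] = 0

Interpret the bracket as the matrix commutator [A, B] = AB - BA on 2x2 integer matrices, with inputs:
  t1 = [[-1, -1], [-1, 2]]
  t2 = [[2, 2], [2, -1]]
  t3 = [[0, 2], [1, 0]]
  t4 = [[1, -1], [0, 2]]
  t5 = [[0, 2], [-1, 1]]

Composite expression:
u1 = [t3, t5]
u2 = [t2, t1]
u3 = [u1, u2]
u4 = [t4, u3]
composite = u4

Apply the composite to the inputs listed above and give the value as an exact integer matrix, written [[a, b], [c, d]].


[[24, 18], [-24, -24]]


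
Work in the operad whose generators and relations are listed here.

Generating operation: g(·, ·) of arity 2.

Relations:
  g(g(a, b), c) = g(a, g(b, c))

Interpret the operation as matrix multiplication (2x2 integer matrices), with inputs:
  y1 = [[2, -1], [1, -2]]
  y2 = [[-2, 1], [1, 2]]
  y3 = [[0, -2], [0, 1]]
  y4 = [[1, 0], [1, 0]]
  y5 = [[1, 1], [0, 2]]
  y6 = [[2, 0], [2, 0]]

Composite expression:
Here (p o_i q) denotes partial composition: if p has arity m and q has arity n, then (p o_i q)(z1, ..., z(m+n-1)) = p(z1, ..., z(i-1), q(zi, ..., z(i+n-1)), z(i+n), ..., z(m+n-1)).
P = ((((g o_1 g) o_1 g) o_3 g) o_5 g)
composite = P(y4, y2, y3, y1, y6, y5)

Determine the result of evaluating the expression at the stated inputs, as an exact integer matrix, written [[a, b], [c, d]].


[[-10, -10], [-10, -10]]


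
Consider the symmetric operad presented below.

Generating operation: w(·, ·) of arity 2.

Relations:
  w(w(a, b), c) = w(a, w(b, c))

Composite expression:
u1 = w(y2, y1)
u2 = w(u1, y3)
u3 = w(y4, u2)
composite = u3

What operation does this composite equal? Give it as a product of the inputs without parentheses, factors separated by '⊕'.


y4 ⊕ y2 ⊕ y1 ⊕ y3

Every regrouping of w is equal, so read the y-inputs in written order.
w(y2, y1) flattens to y2 ⊕ y1
w(w(y2, y1), y3) flattens to y2 ⊕ y1 ⊕ y3
w(y4, w(w(y2, y1), y3)) flattens to y4 ⊕ y2 ⊕ y1 ⊕ y3


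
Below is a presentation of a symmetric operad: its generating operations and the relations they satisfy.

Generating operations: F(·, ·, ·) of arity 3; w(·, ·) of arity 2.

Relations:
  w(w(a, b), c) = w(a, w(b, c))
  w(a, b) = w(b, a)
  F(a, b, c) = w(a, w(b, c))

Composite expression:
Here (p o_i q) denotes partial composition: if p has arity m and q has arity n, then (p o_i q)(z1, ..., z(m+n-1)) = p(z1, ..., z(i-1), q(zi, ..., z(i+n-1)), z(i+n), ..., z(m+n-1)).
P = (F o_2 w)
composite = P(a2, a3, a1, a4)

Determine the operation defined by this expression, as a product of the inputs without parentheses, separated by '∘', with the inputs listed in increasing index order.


a1 ∘ a2 ∘ a3 ∘ a4


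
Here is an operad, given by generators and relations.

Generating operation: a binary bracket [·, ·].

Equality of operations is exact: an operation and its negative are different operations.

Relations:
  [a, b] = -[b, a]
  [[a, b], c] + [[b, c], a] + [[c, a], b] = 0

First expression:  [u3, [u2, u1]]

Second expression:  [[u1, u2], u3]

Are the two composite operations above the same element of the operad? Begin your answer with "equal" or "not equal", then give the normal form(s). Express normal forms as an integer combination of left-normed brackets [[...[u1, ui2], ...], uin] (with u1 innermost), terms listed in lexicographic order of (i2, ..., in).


In normal form, the first expression is [[u1, u2], u3]
In normal form, the second expression is [[u1, u2], u3]
The forms coincide; equal.

equal — both sides give [[u1, u2], u3]


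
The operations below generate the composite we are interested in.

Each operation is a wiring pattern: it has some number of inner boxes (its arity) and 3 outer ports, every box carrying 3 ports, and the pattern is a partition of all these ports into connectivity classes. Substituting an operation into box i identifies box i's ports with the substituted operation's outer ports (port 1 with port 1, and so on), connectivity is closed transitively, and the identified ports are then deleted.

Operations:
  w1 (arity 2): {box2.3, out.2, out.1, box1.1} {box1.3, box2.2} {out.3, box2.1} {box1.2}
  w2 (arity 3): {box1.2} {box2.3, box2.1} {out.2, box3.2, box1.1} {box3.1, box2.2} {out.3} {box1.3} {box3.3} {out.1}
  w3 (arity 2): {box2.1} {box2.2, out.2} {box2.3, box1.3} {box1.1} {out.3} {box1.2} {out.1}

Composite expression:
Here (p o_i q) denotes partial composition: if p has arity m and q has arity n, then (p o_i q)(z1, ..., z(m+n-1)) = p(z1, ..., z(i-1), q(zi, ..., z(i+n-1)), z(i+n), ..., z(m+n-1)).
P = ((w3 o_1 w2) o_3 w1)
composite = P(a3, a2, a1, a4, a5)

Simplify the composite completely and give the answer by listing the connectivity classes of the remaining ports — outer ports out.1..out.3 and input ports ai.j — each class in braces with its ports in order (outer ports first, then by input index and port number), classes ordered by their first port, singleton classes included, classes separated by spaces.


Connectivity passes through glued w3-boundaries; trace each wire chain.
w1 over (a1, a4) gives {out.1, out.2, a1.1, a4.3} {out.3, a4.1} {a1.2} {a1.3, a4.2}, out.j being that stage's outer ports
w2 over (a3, a2, a1, a4) gives {out.1} {out.2, a1.1, a2.2, a3.1, a4.3} {out.3} {a1.2} {a1.3, a4.2} {a2.1, a2.3} {a3.2} {a3.3} {a4.1}, out.j being that stage's outer ports
w3 over (a3, a2, a1, a4, a5) gives {out.1} {out.2, a5.2} {out.3} {a1.1, a2.2, a3.1, a4.3} {a1.2} {a1.3, a4.2} {a2.1, a2.3} {a3.2} {a3.3} {a4.1} {a5.1} {a5.3}, out.j being that stage's outer ports

{out.1} {out.2, a5.2} {out.3} {a1.1, a2.2, a3.1, a4.3} {a1.2} {a1.3, a4.2} {a2.1, a2.3} {a3.2} {a3.3} {a4.1} {a5.1} {a5.3}


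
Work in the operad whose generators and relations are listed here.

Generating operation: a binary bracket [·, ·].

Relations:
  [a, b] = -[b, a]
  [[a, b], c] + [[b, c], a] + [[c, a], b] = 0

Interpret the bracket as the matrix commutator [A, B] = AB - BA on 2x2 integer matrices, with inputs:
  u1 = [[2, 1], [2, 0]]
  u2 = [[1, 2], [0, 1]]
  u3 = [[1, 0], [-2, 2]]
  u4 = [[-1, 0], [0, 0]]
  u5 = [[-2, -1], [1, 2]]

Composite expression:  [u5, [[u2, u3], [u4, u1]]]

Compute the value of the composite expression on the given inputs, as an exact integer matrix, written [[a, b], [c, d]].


[[-24, -24], [72, 24]]

[u2, u3] = [[-4, 2], [0, 4]]
[u4, u1] = [[0, -1], [2, 0]]
[[u2, u3], [u4, u1]] = [[4, 8], [16, -4]]
[u5, [[u2, u3], [u4, u1]]] = [[-24, -24], [72, 24]]


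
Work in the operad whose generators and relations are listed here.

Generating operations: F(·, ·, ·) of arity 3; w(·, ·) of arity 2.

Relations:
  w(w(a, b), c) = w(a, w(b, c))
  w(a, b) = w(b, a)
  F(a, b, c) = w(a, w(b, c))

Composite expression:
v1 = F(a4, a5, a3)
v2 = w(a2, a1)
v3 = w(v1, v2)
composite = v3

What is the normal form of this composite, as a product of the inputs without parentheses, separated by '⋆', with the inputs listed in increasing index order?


a1 ⋆ a2 ⋆ a3 ⋆ a4 ⋆ a5

Shape and order are irrelevant to w; the a-input set decides.
F(a4, a5, a3) flattens to a4 ⋆ a5 ⋆ a3
w(a2, a1) flattens to a2 ⋆ a1
w(F(a4, a5, a3), w(a2, a1)) flattens to a4 ⋆ a5 ⋆ a3 ⋆ a2 ⋆ a1
reordering the factors by index: a1 ⋆ a2 ⋆ a3 ⋆ a4 ⋆ a5


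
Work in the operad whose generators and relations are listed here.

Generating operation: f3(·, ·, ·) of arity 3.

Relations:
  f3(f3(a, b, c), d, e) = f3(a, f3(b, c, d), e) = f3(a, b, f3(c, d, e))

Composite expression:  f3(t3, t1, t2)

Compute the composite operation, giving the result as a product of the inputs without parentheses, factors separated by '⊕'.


Associativity of f3 dissolves the nesting; only the t-input order survives.
f3(t3, t1, t2) spells out as t3 ⊕ t1 ⊕ t2

t3 ⊕ t1 ⊕ t2


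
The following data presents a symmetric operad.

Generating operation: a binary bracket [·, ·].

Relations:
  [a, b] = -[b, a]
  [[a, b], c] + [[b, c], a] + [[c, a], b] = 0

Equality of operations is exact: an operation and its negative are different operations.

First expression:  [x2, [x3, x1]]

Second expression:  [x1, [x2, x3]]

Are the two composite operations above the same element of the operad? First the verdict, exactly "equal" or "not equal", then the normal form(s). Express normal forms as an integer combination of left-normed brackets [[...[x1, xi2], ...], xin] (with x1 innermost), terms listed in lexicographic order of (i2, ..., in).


Reducing the first expression gives [[x1, x3], x2]
Reducing the second expression gives [[x1, x2], x3] - [[x1, x3], x2]
No match — not equal.

not equal: they reduce to [[x1, x3], x2] and [[x1, x2], x3] - [[x1, x3], x2]


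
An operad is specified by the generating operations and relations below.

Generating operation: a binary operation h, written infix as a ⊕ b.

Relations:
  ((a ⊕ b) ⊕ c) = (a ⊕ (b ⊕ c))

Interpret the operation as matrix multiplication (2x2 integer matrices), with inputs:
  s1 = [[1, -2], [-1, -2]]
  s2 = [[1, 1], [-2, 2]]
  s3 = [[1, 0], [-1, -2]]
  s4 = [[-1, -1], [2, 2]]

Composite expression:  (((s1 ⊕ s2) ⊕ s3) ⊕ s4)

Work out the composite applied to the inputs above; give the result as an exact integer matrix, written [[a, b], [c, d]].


[[4, 4], [12, 12]]

(s1 ⊕ s2) = [[5, -3], [3, -5]]
((s1 ⊕ s2) ⊕ s3) = [[8, 6], [8, 10]]
(((s1 ⊕ s2) ⊕ s3) ⊕ s4) = [[4, 4], [12, 12]]


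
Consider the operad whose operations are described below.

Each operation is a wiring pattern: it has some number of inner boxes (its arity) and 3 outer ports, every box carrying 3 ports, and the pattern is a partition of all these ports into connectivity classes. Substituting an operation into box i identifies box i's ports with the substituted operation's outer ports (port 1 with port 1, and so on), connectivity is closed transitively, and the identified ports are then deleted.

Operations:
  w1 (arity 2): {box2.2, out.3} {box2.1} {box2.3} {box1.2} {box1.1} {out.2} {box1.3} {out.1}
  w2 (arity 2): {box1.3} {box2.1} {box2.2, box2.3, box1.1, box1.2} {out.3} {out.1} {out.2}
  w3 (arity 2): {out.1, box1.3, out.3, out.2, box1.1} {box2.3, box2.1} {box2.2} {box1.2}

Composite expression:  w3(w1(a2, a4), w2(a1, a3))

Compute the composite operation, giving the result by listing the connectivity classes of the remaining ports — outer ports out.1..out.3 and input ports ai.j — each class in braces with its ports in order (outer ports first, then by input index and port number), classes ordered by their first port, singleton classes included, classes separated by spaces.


{out.1, out.2, out.3, a4.2} {a1.1, a1.2, a3.2, a3.3} {a1.3} {a2.1} {a2.2} {a2.3} {a3.1} {a4.1} {a4.3}

Connectivity passes through glued w3-boundaries; trace each wire chain.
w1 over (a2, a4) gives {out.1} {out.2} {out.3, a4.2} {a2.1} {a2.2} {a2.3} {a4.1} {a4.3}, out.j being that stage's outer ports
w2 over (a1, a3) gives {out.1} {out.2} {out.3} {a1.1, a1.2, a3.2, a3.3} {a1.3} {a3.1}, out.j being that stage's outer ports
w3 over (a2, a4, a1, a3) gives {out.1, out.2, out.3, a4.2} {a1.1, a1.2, a3.2, a3.3} {a1.3} {a2.1} {a2.2} {a2.3} {a3.1} {a4.1} {a4.3}, out.j being that stage's outer ports


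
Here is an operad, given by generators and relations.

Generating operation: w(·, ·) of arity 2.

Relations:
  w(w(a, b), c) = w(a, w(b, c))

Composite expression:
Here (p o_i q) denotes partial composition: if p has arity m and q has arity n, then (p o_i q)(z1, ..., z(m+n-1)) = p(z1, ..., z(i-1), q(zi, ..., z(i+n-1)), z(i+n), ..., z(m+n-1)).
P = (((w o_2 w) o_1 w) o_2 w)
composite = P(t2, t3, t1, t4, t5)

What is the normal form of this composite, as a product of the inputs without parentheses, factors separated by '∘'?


The w-tree's shape is irrelevant; the t-reading-order decides.
w(t3, t1) linearizes to t3 ∘ t1
w(t2, w(t3, t1)) linearizes to t2 ∘ t3 ∘ t1
w(t4, t5) linearizes to t4 ∘ t5
w(w(t2, w(t3, t1)), w(t4, t5)) linearizes to t2 ∘ t3 ∘ t1 ∘ t4 ∘ t5

t2 ∘ t3 ∘ t1 ∘ t4 ∘ t5


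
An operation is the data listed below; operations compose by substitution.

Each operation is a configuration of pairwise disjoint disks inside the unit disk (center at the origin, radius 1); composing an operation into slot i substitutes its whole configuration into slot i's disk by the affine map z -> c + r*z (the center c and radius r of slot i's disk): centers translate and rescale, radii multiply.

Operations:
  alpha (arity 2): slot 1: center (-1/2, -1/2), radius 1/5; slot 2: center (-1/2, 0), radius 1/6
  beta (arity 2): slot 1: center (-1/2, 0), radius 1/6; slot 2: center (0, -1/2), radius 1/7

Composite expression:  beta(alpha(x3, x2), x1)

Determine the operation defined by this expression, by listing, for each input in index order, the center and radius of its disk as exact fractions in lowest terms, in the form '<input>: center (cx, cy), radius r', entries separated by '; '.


x1: center (0, -1/2), radius 1/7; x2: center (-7/12, 0), radius 1/36; x3: center (-7/12, -1/12), radius 1/30

Each x-disk chains the slot maps above it in beta; radii multiply.
x3 passes through 2 substitutions, ending at center (-7/12, -1/12), radius 1/30
x2 passes through 2 substitutions, ending at center (-7/12, 0), radius 1/36
x1 passes through 1 substitution, ending at center (0, -1/2), radius 1/7


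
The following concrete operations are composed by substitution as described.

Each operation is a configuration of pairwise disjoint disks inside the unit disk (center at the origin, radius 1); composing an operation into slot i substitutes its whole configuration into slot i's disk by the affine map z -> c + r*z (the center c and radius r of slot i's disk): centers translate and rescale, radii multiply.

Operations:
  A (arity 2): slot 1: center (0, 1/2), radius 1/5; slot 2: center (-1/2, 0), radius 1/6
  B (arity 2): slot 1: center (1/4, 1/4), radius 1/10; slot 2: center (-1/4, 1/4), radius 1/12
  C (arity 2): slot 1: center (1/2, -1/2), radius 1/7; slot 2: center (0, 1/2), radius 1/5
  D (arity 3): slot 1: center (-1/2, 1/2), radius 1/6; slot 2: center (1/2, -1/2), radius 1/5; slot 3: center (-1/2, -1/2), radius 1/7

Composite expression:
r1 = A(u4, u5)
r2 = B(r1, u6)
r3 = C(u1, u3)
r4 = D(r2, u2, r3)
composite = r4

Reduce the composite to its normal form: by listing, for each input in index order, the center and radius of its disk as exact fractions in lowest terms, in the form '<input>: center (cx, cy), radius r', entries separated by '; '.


u1: center (-3/7, -4/7), radius 1/49; u2: center (1/2, -1/2), radius 1/5; u3: center (-1/2, -3/7), radius 1/35; u4: center (-11/24, 11/20), radius 1/300; u5: center (-7/15, 13/24), radius 1/360; u6: center (-13/24, 13/24), radius 1/72

Nesting under D composes maps z -> c + r*z down each u-path.
for u4, the 3-step affine chain lands on center (-11/24, 11/20), radius 1/300
for u5, the 3-step affine chain lands on center (-7/15, 13/24), radius 1/360
for u6, the 2-step affine chain lands on center (-13/24, 13/24), radius 1/72
for u2, the 1-step affine chain lands on center (1/2, -1/2), radius 1/5
for u1, the 2-step affine chain lands on center (-3/7, -4/7), radius 1/49
for u3, the 2-step affine chain lands on center (-1/2, -3/7), radius 1/35


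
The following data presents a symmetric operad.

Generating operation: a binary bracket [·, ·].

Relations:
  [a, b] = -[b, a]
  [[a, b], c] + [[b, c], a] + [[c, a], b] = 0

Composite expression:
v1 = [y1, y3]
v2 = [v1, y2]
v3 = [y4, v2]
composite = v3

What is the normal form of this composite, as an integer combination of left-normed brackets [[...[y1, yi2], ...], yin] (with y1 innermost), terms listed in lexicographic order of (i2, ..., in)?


Expand each bracket as ab - ba; the y1-initial words give the coefficients.
Composite bracket: [y4, [[y1, y3], y2]]
Full expansion: 8 signed words from ab - ba (2^3 = 8).
The y1-initial words carry the normal form:
  y1y3y2y4 appears with sign -1, giving the term -[[[y1, y3], y2], y4]

-[[[y1, y3], y2], y4]


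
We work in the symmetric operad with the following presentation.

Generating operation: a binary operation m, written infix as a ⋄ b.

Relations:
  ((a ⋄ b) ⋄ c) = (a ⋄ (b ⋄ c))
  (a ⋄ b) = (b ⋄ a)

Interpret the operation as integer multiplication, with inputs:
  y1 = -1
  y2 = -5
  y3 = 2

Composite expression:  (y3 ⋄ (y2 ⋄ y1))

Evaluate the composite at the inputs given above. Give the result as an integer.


10


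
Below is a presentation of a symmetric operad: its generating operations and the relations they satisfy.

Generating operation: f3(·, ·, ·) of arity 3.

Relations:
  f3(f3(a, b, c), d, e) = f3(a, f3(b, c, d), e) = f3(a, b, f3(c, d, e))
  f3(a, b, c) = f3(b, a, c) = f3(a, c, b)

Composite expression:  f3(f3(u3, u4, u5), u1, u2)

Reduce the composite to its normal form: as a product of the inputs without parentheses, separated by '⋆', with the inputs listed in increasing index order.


u1 ⋆ u2 ⋆ u3 ⋆ u4 ⋆ u5

With f3 associative and commutative, the u-input set is all that matters.
f3(u3, u4, u5) reduces to u3 ⋆ u4 ⋆ u5
f3(f3(u3, u4, u5), u1, u2) reduces to u3 ⋆ u4 ⋆ u5 ⋆ u1 ⋆ u2
putting the inputs in ascending order: u1 ⋆ u2 ⋆ u3 ⋆ u4 ⋆ u5


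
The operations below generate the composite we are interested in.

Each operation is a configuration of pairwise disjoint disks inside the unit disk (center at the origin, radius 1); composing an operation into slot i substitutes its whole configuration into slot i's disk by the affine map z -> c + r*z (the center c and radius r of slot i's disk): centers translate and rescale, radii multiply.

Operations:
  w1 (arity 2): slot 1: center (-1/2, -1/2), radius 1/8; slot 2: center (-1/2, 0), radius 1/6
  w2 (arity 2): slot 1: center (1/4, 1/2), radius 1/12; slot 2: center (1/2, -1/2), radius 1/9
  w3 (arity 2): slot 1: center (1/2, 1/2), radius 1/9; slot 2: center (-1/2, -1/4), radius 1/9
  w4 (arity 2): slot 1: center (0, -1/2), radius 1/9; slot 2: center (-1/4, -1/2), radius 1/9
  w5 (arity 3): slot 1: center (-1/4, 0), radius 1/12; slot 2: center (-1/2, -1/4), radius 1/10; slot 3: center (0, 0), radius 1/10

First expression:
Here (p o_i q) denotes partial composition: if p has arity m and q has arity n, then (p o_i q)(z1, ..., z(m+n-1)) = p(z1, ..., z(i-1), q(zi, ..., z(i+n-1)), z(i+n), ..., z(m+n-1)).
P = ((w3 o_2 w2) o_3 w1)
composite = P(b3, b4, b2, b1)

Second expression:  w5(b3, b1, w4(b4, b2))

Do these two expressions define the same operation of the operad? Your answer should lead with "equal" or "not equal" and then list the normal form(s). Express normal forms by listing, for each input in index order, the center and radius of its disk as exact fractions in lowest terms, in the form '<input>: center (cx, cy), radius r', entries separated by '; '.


not equal: they reduce to b1: center (-73/162, -11/36), radius 1/486; b2: center (-73/162, -101/324), radius 1/648; b3: center (1/2, 1/2), radius 1/9; b4: center (-17/36, -7/36), radius 1/108 and b1: center (-1/2, -1/4), radius 1/10; b2: center (-1/40, -1/20), radius 1/90; b3: center (-1/4, 0), radius 1/12; b4: center (0, -1/20), radius 1/90


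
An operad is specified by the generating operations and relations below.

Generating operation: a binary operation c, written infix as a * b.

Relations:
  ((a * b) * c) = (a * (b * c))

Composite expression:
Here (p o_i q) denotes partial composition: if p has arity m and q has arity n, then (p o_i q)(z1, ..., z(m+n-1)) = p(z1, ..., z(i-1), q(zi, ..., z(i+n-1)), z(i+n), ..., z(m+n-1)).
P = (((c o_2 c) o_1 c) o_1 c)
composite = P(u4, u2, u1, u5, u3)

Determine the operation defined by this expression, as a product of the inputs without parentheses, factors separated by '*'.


u4 * u2 * u1 * u5 * u3

Associativity of c dissolves the nesting; only the u-input order survives.
(u4 * u2) linearizes to u4 * u2
((u4 * u2) * u1) linearizes to u4 * u2 * u1
(u5 * u3) linearizes to u5 * u3
(((u4 * u2) * u1) * (u5 * u3)) linearizes to u4 * u2 * u1 * u5 * u3


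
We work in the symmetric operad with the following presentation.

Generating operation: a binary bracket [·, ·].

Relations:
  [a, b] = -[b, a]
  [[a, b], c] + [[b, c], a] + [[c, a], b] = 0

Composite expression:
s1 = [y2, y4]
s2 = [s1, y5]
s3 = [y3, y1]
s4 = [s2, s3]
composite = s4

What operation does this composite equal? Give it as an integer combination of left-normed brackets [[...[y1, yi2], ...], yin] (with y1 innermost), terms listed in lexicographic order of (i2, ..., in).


[[[[y1, y3], y2], y4], y5] - [[[[y1, y3], y4], y2], y5] - [[[[y1, y3], y5], y2], y4] + [[[[y1, y3], y5], y4], y2]

Skip Jacobi rewriting: expand, keep y1-initial words, read off terms.
Composite bracket: [[[y2, y4], y5], [y3, y1]]
The bracket unfolds into 16 signed words via [a, b] = ab - ba (2^4 = 16).
Keep just the words that open with y1:
  from y1y3y2y4y5, sign +1: term +[[[[y1, y3], y2], y4], y5]
  from y1y3y4y2y5, sign -1: term -[[[[y1, y3], y4], y2], y5]
  from y1y3y5y2y4, sign -1: term -[[[[y1, y3], y5], y2], y4]
  from y1y3y5y4y2, sign +1: term +[[[[y1, y3], y5], y4], y2]


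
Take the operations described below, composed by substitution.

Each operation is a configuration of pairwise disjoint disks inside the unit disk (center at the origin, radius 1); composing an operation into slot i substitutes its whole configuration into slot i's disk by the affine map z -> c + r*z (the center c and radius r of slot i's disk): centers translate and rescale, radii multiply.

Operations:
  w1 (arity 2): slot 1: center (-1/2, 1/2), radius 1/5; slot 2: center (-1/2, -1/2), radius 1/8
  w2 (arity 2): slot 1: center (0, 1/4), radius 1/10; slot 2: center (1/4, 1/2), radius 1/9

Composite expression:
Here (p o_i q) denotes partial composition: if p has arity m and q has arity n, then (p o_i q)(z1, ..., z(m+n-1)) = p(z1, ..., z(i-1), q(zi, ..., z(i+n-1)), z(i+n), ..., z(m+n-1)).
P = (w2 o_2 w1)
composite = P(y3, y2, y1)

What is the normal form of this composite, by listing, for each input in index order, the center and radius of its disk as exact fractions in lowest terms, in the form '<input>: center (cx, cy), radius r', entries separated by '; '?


y1: center (7/36, 4/9), radius 1/72; y2: center (7/36, 5/9), radius 1/45; y3: center (0, 1/4), radius 1/10

Below w2, radii multiply path by path; the y-disk centers shift.
tracing y3 down its 1-map path: center (0, 1/4), radius 1/10
tracing y2 down its 2-map path: center (7/36, 5/9), radius 1/45
tracing y1 down its 2-map path: center (7/36, 4/9), radius 1/72


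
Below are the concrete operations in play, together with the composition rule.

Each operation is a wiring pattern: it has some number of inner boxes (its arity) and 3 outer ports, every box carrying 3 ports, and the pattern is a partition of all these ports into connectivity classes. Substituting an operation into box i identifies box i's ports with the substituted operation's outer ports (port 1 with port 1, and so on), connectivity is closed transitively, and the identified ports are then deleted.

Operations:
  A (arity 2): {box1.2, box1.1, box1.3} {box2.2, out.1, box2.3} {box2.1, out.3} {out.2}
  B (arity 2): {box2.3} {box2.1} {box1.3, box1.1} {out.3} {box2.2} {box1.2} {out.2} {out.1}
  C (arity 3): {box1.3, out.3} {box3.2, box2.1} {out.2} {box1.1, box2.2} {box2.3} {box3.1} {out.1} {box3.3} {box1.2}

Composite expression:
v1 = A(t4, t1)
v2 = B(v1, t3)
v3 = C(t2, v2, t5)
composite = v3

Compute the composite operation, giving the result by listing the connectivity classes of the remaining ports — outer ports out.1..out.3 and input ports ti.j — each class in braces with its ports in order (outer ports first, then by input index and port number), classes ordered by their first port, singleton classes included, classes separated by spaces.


{out.1} {out.2} {out.3, t2.3} {t1.1, t1.2, t1.3} {t2.1} {t2.2} {t3.1} {t3.2} {t3.3} {t4.1, t4.2, t4.3} {t5.1} {t5.2} {t5.3}

Two ports join when wires chain via C-identified ports.
through A, on inputs (t4, t1): {out.1, t1.2, t1.3} {out.2} {out.3, t1.1} {t4.1, t4.2, t4.3} (out.j = stage outer ports)
through B, on inputs (t4, t1, t3): {out.1} {out.2} {out.3} {t1.1, t1.2, t1.3} {t3.1} {t3.2} {t3.3} {t4.1, t4.2, t4.3} (out.j = stage outer ports)
through C, on inputs (t2, t4, t1, t3, t5): {out.1} {out.2} {out.3, t2.3} {t1.1, t1.2, t1.3} {t2.1} {t2.2} {t3.1} {t3.2} {t3.3} {t4.1, t4.2, t4.3} {t5.1} {t5.2} {t5.3} (out.j = stage outer ports)


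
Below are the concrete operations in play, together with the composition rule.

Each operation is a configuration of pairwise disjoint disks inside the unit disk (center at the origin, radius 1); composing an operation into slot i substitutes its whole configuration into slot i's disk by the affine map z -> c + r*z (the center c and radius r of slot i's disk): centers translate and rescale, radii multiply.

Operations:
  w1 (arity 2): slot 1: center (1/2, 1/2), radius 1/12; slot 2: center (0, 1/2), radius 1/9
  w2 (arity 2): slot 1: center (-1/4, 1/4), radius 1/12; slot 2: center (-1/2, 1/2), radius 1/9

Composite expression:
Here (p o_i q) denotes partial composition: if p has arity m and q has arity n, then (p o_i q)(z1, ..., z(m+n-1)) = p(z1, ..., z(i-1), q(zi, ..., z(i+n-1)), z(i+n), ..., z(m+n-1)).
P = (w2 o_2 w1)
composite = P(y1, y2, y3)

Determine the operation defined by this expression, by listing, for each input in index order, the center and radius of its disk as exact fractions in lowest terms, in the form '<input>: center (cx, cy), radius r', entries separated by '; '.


y1: center (-1/4, 1/4), radius 1/12; y2: center (-4/9, 5/9), radius 1/108; y3: center (-1/2, 5/9), radius 1/81

Below w2, radii multiply path by path; the y-disk centers shift.
tracing y1 down its 1-map path: center (-1/4, 1/4), radius 1/12
tracing y2 down its 2-map path: center (-4/9, 5/9), radius 1/108
tracing y3 down its 2-map path: center (-1/2, 5/9), radius 1/81


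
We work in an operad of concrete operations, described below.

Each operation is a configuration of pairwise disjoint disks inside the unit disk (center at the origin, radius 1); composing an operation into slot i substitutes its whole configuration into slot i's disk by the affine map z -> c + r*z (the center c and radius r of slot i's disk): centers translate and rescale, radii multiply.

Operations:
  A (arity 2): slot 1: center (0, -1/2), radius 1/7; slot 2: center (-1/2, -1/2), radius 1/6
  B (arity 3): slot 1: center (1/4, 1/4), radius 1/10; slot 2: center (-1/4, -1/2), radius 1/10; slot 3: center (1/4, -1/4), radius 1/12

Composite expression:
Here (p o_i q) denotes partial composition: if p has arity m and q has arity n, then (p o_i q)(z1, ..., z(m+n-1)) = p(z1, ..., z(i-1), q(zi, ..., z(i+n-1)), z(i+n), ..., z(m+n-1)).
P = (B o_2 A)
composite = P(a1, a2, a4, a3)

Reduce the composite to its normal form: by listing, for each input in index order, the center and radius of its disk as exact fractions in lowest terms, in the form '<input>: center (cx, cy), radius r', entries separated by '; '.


a1: center (1/4, 1/4), radius 1/10; a2: center (-1/4, -11/20), radius 1/70; a3: center (1/4, -1/4), radius 1/12; a4: center (-3/10, -11/20), radius 1/60

Each a-disk chains the slot maps above it in B; radii multiply.
a1 passes through 1 substitution, ending at center (1/4, 1/4), radius 1/10
a2 passes through 2 substitutions, ending at center (-1/4, -11/20), radius 1/70
a4 passes through 2 substitutions, ending at center (-3/10, -11/20), radius 1/60
a3 passes through 1 substitution, ending at center (1/4, -1/4), radius 1/12


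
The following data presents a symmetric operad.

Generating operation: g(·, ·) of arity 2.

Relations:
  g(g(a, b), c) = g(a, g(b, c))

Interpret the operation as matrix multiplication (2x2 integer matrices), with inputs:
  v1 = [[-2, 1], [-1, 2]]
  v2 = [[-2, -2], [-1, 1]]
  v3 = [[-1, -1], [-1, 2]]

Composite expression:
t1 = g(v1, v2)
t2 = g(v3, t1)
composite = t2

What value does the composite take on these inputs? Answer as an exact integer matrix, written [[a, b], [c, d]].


[[-3, -9], [-3, 3]]

g(v1, v2) = [[3, 5], [0, 4]]
g(v3, g(v1, v2)) = [[-3, -9], [-3, 3]]


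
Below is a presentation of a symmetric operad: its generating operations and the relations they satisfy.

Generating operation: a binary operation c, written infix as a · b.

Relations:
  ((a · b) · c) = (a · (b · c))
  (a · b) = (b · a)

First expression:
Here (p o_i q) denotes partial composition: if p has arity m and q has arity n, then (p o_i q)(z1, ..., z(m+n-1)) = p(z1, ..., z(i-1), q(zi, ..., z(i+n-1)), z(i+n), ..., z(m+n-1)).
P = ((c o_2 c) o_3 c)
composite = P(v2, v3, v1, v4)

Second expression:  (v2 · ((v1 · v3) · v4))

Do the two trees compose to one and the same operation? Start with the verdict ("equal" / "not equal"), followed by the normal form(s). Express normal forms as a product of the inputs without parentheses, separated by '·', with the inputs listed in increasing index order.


equal — both sides give v1 · v2 · v3 · v4

The first expression reduces to v1 · v2 · v3 · v4
The second expression reduces to v1 · v2 · v3 · v4
Identical normal forms: equal.


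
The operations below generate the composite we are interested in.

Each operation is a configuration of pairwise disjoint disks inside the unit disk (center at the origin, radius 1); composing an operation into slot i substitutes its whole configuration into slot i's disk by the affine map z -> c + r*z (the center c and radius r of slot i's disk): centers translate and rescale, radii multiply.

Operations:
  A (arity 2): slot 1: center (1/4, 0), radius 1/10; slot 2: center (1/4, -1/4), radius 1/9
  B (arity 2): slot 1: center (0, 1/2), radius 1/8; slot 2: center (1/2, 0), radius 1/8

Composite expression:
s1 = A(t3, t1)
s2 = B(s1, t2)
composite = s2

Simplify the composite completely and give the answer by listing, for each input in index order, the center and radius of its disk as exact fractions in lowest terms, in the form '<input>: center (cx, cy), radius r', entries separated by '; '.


Affine substitution under B: radii multiply and t-centers shift.
input t3: applying the 2 nested substitutions gives center (1/32, 1/2), radius 1/80
input t1: applying the 2 nested substitutions gives center (1/32, 15/32), radius 1/72
input t2: applying the 1 nested substitution gives center (1/2, 0), radius 1/8

t1: center (1/32, 15/32), radius 1/72; t2: center (1/2, 0), radius 1/8; t3: center (1/32, 1/2), radius 1/80


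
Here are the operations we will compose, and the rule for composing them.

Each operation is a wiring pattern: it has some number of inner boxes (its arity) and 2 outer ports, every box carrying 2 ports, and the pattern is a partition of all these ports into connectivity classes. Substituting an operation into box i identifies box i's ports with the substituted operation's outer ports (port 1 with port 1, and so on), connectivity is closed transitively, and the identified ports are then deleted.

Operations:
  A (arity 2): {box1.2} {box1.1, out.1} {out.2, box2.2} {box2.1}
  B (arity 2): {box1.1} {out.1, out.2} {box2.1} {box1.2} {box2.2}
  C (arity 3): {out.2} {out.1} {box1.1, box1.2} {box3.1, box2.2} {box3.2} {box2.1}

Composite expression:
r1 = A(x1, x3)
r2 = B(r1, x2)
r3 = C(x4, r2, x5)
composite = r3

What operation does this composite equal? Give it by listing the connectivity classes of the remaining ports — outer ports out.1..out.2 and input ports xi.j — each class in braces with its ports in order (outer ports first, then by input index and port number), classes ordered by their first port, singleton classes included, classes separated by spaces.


{out.1} {out.2} {x1.1} {x1.2} {x2.1} {x2.2} {x3.1} {x3.2} {x4.1, x4.2} {x5.1} {x5.2}

Two ports join when wires chain via C-identified ports.
composing A on (x1, x3), with out.j its own outer ports: {out.1, x1.1} {out.2, x3.2} {x1.2} {x3.1}
composing B on (x1, x3, x2), with out.j its own outer ports: {out.1, out.2} {x1.1} {x1.2} {x2.1} {x2.2} {x3.1} {x3.2}
composing C on (x4, x1, x3, x2, x5), with out.j its own outer ports: {out.1} {out.2} {x1.1} {x1.2} {x2.1} {x2.2} {x3.1} {x3.2} {x4.1, x4.2} {x5.1} {x5.2}


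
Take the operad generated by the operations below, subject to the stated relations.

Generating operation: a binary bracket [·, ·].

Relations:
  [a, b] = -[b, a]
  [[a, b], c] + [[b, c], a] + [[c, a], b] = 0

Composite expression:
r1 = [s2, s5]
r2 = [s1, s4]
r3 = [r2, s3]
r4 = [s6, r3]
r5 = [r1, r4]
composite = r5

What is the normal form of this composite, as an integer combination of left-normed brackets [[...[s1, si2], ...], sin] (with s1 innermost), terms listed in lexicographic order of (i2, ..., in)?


[[[[[s1, s4], s3], s6], s2], s5] - [[[[[s1, s4], s3], s6], s5], s2]


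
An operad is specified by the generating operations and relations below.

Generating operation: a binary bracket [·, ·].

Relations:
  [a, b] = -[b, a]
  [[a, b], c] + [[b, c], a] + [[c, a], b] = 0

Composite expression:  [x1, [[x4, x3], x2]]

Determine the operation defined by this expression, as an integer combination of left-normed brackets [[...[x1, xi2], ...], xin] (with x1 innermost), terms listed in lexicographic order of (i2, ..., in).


Expand each bracket as ab - ba; the x1-initial words give the coefficients.
Composite bracket: [x1, [[x4, x3], x2]]
Each bracket splits as ab - ba, giving 8 signed words (2^3 = 8).
Collect the words opening with x1:
  from x1x2x3x4, sign +1: term +[[[x1, x2], x3], x4]
  from x1x2x4x3, sign -1: term -[[[x1, x2], x4], x3]
  from x1x3x4x2, sign -1: term -[[[x1, x3], x4], x2]
  from x1x4x3x2, sign +1: term +[[[x1, x4], x3], x2]

[[[x1, x2], x3], x4] - [[[x1, x2], x4], x3] - [[[x1, x3], x4], x2] + [[[x1, x4], x3], x2]


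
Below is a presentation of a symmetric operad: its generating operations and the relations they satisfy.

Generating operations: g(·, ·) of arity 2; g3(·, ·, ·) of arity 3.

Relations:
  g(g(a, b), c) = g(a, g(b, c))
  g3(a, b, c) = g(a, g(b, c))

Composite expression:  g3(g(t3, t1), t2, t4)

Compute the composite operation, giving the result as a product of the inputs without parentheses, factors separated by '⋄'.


t3 ⋄ t1 ⋄ t2 ⋄ t4


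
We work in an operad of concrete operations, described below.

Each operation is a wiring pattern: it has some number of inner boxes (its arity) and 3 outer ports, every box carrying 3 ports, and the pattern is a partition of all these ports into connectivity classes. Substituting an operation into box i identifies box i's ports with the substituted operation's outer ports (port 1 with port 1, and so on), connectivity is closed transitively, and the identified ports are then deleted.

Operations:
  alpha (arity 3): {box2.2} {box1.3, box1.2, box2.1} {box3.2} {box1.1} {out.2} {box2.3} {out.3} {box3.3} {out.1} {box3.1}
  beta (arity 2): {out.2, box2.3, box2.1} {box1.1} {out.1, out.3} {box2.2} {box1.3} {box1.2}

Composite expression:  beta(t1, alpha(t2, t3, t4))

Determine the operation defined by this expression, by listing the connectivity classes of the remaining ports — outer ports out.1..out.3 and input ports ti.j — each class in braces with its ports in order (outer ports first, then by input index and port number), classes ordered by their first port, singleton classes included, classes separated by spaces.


{out.1, out.3} {out.2} {t1.1} {t1.2} {t1.3} {t2.1} {t2.2, t2.3, t3.1} {t3.2} {t3.3} {t4.1} {t4.2} {t4.3}

Treat the ports identified at beta as solder joints: merge, then drop.
through alpha, on inputs (t2, t3, t4): {out.1} {out.2} {out.3} {t2.1} {t2.2, t2.3, t3.1} {t3.2} {t3.3} {t4.1} {t4.2} {t4.3} (out.j = stage outer ports)
through beta, on inputs (t1, t2, t3, t4): {out.1, out.3} {out.2} {t1.1} {t1.2} {t1.3} {t2.1} {t2.2, t2.3, t3.1} {t3.2} {t3.3} {t4.1} {t4.2} {t4.3} (out.j = stage outer ports)


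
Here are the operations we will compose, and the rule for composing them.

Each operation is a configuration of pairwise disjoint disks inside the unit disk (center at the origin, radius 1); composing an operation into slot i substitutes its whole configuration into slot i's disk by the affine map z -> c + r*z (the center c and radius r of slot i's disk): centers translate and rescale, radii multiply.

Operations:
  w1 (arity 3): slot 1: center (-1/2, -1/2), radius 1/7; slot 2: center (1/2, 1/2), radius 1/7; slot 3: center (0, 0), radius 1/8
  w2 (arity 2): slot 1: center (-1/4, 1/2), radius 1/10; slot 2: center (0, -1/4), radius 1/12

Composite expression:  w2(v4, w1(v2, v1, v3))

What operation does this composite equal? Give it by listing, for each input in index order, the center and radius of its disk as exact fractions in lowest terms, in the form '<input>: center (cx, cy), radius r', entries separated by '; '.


Below w2, radii multiply path by path; the v-disk centers shift.
for v4, the 1-step affine chain lands on center (-1/4, 1/2), radius 1/10
for v2, the 2-step affine chain lands on center (-1/24, -7/24), radius 1/84
for v1, the 2-step affine chain lands on center (1/24, -5/24), radius 1/84
for v3, the 2-step affine chain lands on center (0, -1/4), radius 1/96

v1: center (1/24, -5/24), radius 1/84; v2: center (-1/24, -7/24), radius 1/84; v3: center (0, -1/4), radius 1/96; v4: center (-1/4, 1/2), radius 1/10


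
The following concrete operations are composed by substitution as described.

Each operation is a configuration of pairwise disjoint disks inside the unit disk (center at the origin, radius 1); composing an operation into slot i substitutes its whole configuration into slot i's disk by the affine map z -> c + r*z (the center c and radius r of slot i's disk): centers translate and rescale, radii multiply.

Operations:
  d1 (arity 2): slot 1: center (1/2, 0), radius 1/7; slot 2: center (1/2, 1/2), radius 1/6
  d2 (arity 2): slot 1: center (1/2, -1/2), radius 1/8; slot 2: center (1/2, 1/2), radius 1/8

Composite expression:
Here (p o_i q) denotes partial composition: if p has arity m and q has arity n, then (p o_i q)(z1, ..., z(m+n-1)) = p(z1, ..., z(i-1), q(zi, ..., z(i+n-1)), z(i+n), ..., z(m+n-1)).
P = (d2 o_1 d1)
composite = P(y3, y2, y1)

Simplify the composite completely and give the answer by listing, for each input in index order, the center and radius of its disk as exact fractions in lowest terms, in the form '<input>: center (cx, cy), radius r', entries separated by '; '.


Follow each y-input down from d2: c' goes to c + r*c', radius to r*r'.
input y3: applying the 2 nested substitutions gives center (9/16, -1/2), radius 1/56
input y2: applying the 2 nested substitutions gives center (9/16, -7/16), radius 1/48
input y1: applying the 1 nested substitution gives center (1/2, 1/2), radius 1/8

y1: center (1/2, 1/2), radius 1/8; y2: center (9/16, -7/16), radius 1/48; y3: center (9/16, -1/2), radius 1/56


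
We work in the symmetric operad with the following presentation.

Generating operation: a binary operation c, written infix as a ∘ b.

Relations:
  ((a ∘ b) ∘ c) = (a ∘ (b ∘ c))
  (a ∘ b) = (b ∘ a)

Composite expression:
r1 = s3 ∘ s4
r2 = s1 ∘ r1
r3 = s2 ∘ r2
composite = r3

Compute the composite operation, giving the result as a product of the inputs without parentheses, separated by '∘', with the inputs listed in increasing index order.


s1 ∘ s2 ∘ s3 ∘ s4

Shape and order are irrelevant to c; the s-input set decides.
(s3 ∘ s4) flattens to s3 ∘ s4
(s1 ∘ (s3 ∘ s4)) flattens to s1 ∘ s3 ∘ s4
(s2 ∘ (s1 ∘ (s3 ∘ s4))) flattens to s2 ∘ s1 ∘ s3 ∘ s4
sorting the factors by input index: s1 ∘ s2 ∘ s3 ∘ s4


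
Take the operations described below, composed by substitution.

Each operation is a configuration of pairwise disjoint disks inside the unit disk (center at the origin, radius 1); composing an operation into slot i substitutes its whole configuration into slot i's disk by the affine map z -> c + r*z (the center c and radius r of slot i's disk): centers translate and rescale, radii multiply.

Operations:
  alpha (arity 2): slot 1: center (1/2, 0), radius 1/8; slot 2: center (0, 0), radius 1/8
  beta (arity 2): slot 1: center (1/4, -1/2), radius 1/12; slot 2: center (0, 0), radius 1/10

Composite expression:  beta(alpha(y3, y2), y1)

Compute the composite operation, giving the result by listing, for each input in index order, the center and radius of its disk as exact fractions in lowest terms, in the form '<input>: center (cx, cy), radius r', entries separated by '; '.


y1: center (0, 0), radius 1/10; y2: center (1/4, -1/2), radius 1/96; y3: center (7/24, -1/2), radius 1/96

Each y-disk chains the slot maps above it in beta; radii multiply.
y3 passes through 2 substitutions, ending at center (7/24, -1/2), radius 1/96
y2 passes through 2 substitutions, ending at center (1/4, -1/2), radius 1/96
y1 passes through 1 substitution, ending at center (0, 0), radius 1/10
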